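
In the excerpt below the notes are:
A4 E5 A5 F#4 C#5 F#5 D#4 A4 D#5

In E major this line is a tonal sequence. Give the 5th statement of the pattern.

G#3 D#4 G#4

Unit = 3 notes; the statements start on A4, F#4, D#4, moving down a 3rd each time.
Continuing the starts: B3 → G#3.
From G#3 the diatonic shape gives G#3 D#4 G#4.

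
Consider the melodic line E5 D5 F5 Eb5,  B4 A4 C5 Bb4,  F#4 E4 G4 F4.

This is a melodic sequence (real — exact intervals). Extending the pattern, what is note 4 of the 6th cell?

The unit is 4 notes. Position-4 pitches of the 3 shown cells: Eb5, Bb4, F4.
Extending down a 4th: C4 → G3 → D3.

D3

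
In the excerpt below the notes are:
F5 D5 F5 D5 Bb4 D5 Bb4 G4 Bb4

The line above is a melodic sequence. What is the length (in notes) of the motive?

9 notes total. Splitting into 3 groups of 3:
F5 D5 F5 | D5 Bb4 D5 | Bb4 G4 Bb4
Each cell is the previous one down a 3rd — so the unit is 3 notes.

3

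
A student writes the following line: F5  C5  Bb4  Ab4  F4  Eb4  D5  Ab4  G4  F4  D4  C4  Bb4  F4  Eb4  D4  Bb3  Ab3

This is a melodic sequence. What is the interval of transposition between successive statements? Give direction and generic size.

Taking 6-note groups, the heads are F5, D5, Bb4: the pattern moves down a 3rd.
From F5 to D5: down a 3rd.

down a 3rd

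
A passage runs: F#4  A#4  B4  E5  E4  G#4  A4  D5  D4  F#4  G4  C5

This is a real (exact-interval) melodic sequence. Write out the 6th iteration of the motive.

Taking 4-note groups, the heads are F#4, E4, D4: the pattern moves down a 2nd.
Continuing the starts: C4 → Bb3 → Ab3.
Statement 6 starts on Ab3 and keeps the same exact contour: Ab3 C4 Db4 Gb4.

Ab3 C4 Db4 Gb4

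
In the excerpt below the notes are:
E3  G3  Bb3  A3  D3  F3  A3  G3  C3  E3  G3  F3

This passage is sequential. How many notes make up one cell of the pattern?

4

There are 12 notes; a 4-note unit gives 3 cells:
E3 G3 Bb3 A3 | D3 F3 A3 G3 | C3 E3 G3 F3
Each cell is the previous one down a 2nd — so the unit is 4 notes.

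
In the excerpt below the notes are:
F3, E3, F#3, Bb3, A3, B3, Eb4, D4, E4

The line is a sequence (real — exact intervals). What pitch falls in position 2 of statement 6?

F5

The unit is 3 notes. Position-2 pitches of the 3 shown cells: E3, A3, D4.
Extending up a 4th: G4 → C5 → F5.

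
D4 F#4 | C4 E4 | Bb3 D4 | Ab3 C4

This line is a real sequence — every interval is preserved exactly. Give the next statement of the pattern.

Gb3 Bb3

With a 2-note motive the entries are D4, C4, Bb3, Ab3, each down a 2nd from the previous.
Statement 5 starts on Gb3 and keeps the same exact contour: Gb3 Bb3.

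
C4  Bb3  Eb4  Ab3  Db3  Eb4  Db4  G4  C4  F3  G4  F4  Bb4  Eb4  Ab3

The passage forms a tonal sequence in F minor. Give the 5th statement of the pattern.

The 5-note cells begin on C4, Eb4, G4 — each up a 3rd from the last.
Carrying on: Bb4 → Db5.
From Db5 the diatonic shape gives Db5 C5 F5 Bb4 Eb4.

Db5 C5 F5 Bb4 Eb4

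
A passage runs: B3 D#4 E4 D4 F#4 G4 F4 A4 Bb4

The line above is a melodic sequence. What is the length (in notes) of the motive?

3

9 notes total. Splitting into 3 groups of 3:
B3 D#4 E4 | D4 F#4 G4 | F4 A4 Bb4
That's a consistent up a 3rd shift per cell, and no other grouping gives one.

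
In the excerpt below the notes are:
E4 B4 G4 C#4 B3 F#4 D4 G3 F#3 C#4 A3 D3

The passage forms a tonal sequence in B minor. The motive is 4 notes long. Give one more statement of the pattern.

C#3 G3 E3 A2

Unit = 4 notes; the statements start on E4, B3, F#3, moving down a 4th each time.
So cell 4 is C#3 G3 E3 A2.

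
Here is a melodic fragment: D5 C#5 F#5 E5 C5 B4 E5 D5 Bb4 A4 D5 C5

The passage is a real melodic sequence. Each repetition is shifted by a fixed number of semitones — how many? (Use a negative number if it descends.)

Taking 4-note groups, the heads are D5, C5, Bb4: the pattern moves down a 2nd.
D5→C5 is 72 − 74 = -2 semitones.

-2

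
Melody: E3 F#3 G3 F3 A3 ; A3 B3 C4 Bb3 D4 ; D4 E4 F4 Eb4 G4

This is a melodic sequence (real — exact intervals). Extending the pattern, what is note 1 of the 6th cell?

The unit is 5 notes. Position-1 pitches of the 3 shown cells: E3, A3, D4.
Each moves up a 4th. Continuing: G4 → C5 → F5.

F5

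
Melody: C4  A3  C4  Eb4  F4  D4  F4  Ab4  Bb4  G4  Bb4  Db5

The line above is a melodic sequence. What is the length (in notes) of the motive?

There are 12 notes; a 4-note unit gives 3 cells:
C4 A3 C4 Eb4 | F4 D4 F4 Ab4 | Bb4 G4 Bb4 Db5
Every group is a transposition up a 4th of the one before; no shorter unit works.

4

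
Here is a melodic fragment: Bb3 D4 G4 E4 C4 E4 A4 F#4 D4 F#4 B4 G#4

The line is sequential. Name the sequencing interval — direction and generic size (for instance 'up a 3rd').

The 4-note cells begin on Bb3, C4, D4 — each up a 2nd from the last.
From Bb3 to C4: up a 2nd.

up a 2nd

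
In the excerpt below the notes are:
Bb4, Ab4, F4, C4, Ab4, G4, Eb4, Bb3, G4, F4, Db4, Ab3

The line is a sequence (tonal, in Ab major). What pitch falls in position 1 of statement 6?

With 4-note cells, note 1 of each statement runs Bb4, Ab4, G4.
Extending down a 2nd: F4 → Eb4 → Db4.

Db4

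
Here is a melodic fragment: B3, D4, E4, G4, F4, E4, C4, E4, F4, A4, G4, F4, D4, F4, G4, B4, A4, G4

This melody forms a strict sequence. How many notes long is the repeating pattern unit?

6

Try groups of 6 (3 cells in 18 notes):
B3 D4 E4 G4 F4 E4 | C4 E4 F4 A4 G4 F4 | D4 F4 G4 B4 A4 G4
That's a consistent up a 2nd shift per cell, and no other grouping gives one.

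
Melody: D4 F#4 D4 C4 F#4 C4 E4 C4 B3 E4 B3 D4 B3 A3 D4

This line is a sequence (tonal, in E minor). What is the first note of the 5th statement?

Taking 5-note groups, the heads are D4, C4, B3: the pattern moves down a 2nd.
Continuing: A3 → G3. Statement 5 starts on G3.

G3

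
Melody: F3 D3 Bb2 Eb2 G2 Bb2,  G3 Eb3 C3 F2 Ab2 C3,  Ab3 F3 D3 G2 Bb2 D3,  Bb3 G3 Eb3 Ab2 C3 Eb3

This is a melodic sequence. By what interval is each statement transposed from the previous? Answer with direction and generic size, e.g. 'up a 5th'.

up a 2nd

With a 6-note motive the entries are F3, G3, Ab3, Bb3, each up a 2nd from the previous.
From F3 to G3: up a 2nd.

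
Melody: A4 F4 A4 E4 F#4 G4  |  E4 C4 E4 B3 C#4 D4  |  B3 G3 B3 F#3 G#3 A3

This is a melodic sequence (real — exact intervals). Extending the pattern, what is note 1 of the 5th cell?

C#3

Grouping in 6s, the 1st note of each cell is A4, E4, B3.
Each moves down a 4th. Continuing: F#3 → C#3.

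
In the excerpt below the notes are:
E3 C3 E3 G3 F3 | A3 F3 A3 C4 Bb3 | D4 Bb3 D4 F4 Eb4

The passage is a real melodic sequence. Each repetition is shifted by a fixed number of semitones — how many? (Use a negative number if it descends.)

Unit = 5 notes; the statements start on E3, A3, D4, moving up a 4th each time.
E3→A3 is 57 − 52 = 5 semitones.

5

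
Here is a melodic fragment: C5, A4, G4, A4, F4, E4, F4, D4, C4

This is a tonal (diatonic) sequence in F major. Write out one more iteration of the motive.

D4 Bb3 A3

The 3-note cells begin on C5, A4, F4 — each down a 3rd from the last.
From D4 the diatonic shape gives D4 Bb3 A3.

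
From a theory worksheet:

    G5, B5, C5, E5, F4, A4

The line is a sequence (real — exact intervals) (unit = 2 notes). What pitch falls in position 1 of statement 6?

Ab2

With 2-note cells, note 1 of each statement runs G5, C5, F4.
Each moves down a 5th. Continuing: Bb3 → Eb3 → Ab2.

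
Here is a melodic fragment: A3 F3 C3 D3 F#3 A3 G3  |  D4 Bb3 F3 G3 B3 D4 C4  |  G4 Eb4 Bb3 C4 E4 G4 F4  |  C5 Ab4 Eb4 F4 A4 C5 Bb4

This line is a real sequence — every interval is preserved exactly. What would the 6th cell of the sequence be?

Unit = 7 notes; the statements start on A3, D4, G4, C5, moving up a 4th each time.
Extending up a 4th: F5 → Bb5.
From Bb5 the exact shape gives Bb5 Gb5 Db5 Eb5 G5 Bb5 Ab5.

Bb5 Gb5 Db5 Eb5 G5 Bb5 Ab5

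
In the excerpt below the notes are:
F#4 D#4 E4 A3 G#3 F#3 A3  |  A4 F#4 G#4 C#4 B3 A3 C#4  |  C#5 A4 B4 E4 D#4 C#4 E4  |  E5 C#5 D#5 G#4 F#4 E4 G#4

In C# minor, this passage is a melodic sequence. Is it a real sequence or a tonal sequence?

tonal

Every note is diatonic to C# minor.
Cell 1 has +1 semitones from note 2 to 3, but cell 2 has +2 — the interval quality changes while the contour stays the same, which is the hallmark of a tonal sequence.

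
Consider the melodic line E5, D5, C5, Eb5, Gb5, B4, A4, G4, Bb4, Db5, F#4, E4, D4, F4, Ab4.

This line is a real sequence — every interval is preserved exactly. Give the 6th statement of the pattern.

D#3 C#3 B2 D3 F3

The 5-note cells begin on E5, B4, F#4 — each down a 4th from the last.
Continuing the starts: C#4 → G#3 → D#3.
So cell 6 is D#3 C#3 B2 D3 F3.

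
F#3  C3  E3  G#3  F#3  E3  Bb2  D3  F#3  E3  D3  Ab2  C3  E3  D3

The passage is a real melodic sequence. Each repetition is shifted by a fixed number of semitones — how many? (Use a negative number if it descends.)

-2

The 5-note cells begin on F#3, E3, D3 — each down a 2nd from the last.
F#3→E3 is 52 − 54 = -2 semitones.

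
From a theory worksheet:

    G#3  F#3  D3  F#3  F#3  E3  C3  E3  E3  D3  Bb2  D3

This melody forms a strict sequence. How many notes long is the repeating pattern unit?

4

Try groups of 4 (3 cells in 12 notes):
G#3 F#3 D3 F#3 | F#3 E3 C3 E3 | E3 D3 Bb2 D3
That's a consistent down a 2nd shift per cell, and no other grouping gives one.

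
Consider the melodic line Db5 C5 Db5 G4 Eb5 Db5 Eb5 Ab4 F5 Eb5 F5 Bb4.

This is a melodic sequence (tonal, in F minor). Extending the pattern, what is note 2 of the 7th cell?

The unit is 4 notes. Position-2 pitches of the 3 shown cells: C5, Db5, Eb5.
Extending up a 2nd: F5 → G5 → Ab5 → Bb5.

Bb5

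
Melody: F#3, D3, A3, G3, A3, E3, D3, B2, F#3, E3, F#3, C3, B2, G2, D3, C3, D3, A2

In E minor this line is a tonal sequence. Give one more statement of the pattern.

G2 E2 B2 A2 B2 F#2

The 6-note cells begin on F#3, D3, B2 — each down a 3rd from the last.
From G2 the diatonic shape gives G2 E2 B2 A2 B2 F#2.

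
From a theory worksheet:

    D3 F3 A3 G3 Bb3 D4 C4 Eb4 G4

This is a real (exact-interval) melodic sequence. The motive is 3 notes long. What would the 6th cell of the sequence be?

Eb5 Gb5 Bb5

With a 3-note motive the entries are D3, G3, C4, each up a 4th from the previous.
Carrying on: F4 → Bb4 → Eb5.
From Eb5 the exact shape gives Eb5 Gb5 Bb5.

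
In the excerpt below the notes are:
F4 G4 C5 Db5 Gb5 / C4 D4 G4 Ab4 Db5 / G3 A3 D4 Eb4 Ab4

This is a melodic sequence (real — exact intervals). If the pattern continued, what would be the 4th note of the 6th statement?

C3

Grouping in 5s, the 4th note of each cell is Db5, Ab4, Eb4.
Carrying that down a 4th forward: Bb3 → F3 → C3.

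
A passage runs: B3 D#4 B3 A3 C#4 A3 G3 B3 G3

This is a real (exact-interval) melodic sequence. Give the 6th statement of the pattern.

Db3 F3 Db3

The 3-note cells begin on B3, A3, G3 — each down a 2nd from the last.
Extending down a 2nd: F3 → Eb3 → Db3.
So cell 6 is Db3 F3 Db3.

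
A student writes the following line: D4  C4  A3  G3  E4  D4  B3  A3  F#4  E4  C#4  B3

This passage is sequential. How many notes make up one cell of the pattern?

4

Try groups of 4 (3 cells in 12 notes):
D4 C4 A3 G3 | E4 D4 B3 A3 | F#4 E4 C#4 B3
Each cell is the previous one up a 2nd — so the unit is 4 notes.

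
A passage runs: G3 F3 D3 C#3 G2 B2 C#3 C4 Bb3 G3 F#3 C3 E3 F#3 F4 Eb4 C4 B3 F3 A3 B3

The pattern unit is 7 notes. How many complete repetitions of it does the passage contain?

21 notes in groups of 7 gives 21/7 = 3 statements.
Starts: G3, C4, F4 — each up a 4th.

3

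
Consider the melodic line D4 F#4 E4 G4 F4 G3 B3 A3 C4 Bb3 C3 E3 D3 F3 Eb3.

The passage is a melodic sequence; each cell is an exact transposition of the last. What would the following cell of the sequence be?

F2 A2 G2 Bb2 Ab2

The 5-note cells begin on D4, G3, C3 — each down a 5th from the last.
From F2 the exact shape gives F2 A2 G2 Bb2 Ab2.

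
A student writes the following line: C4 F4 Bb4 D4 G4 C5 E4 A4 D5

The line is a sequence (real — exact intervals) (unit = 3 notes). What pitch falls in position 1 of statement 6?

With 3-note cells, note 1 of each statement runs C4, D4, E4.
Extending up a 2nd: F#4 → G#4 → A#4.

A#4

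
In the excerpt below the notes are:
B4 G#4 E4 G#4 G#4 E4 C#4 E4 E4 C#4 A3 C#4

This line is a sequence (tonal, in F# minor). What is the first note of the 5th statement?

A3

Unit = 4 notes; the statements start on B4, G#4, E4, moving down a 3rd each time.
Extending the heads down a 3rd: C#4 → A3.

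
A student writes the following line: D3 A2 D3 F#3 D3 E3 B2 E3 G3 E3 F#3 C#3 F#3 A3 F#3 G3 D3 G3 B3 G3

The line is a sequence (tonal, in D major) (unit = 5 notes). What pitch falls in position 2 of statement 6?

F#3

With 5-note cells, note 2 of each statement runs A2, B2, C#3, D3.
Extending up a 2nd: E3 → F#3.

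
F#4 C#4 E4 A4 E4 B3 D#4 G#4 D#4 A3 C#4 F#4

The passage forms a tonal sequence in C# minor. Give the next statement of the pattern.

C#4 G#3 B3 E4

The 4-note cells begin on F#4, E4, D#4 — each down a 2nd from the last.
Statement 4 starts on C#4 and keeps the same diatonic contour: C#4 G#3 B3 E4.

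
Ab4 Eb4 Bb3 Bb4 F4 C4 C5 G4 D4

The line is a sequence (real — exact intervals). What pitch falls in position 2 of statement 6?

C#5

With 3-note cells, note 2 of each statement runs Eb4, F4, G4.
Each moves up a 2nd. Continuing: A4 → B4 → C#5.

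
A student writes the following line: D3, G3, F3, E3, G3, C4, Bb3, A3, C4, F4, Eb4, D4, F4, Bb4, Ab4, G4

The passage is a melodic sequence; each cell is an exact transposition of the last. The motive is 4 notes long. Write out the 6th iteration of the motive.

Unit = 4 notes; the statements start on D3, G3, C4, F4, moving up a 4th each time.
Continuing the starts: Bb4 → Eb5.
Statement 6 starts on Eb5 and keeps the same exact contour: Eb5 Ab5 Gb5 F5.

Eb5 Ab5 Gb5 F5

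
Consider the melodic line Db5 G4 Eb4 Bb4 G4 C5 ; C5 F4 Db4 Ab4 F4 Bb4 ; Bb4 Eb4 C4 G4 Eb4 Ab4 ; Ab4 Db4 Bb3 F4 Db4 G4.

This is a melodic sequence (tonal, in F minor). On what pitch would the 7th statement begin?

Eb4

The 6-note cells begin on Db5, C5, Bb4, Ab4 — each down a 2nd from the last.
Extending the heads down a 2nd: G4 → F4 → Eb4.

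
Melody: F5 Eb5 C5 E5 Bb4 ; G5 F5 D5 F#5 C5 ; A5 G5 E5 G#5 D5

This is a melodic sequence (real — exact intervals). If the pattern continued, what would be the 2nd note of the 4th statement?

Grouping in 5s, the 2nd note of each cell is Eb5, F5, G5.
From G5, up a 2nd gives A5.

A5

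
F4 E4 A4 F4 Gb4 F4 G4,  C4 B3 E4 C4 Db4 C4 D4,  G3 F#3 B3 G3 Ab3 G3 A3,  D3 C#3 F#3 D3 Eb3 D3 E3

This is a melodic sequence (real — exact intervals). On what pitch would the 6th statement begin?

Unit = 7 notes; the statements start on F4, C4, G3, D3, moving down a 4th each time.
Extending the heads down a 4th: A2 → E2.

E2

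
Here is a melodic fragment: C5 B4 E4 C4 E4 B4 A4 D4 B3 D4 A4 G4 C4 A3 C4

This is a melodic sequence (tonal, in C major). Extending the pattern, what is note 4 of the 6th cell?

The unit is 5 notes. Position-4 pitches of the 3 shown cells: C4, B3, A3.
Extending down a 2nd: G3 → F3 → E3.

E3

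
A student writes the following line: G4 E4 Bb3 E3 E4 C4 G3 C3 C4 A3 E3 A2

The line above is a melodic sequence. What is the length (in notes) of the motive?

12 notes total. Splitting into 3 groups of 4:
G4 E4 Bb3 E3 | E4 C4 G3 C3 | C4 A3 E3 A2
That's a consistent down a 3rd shift per cell, and no other grouping gives one.

4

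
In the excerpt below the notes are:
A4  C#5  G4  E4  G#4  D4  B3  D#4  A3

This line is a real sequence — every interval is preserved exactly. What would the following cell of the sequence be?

Unit = 3 notes; the statements start on A4, E4, B3, moving down a 4th each time.
So cell 4 is F#3 A#3 E3.

F#3 A#3 E3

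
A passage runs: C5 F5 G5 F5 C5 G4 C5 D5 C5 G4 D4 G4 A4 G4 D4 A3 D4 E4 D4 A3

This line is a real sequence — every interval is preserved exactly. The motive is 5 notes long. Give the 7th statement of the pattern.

F#2 B2 C#3 B2 F#2

Unit = 5 notes; the statements start on C5, G4, D4, A3, moving down a 4th each time.
Carrying on: E3 → B2 → F#2.
Statement 7 starts on F#2 and keeps the same exact contour: F#2 B2 C#3 B2 F#2.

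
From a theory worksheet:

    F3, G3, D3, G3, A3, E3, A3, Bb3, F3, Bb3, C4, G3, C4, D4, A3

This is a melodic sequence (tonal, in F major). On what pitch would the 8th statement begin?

F4

Taking 3-note groups, the heads are F3, G3, A3, Bb3, C4: the pattern moves up a 2nd.
Extending the heads up a 2nd: D4 → E4 → F4.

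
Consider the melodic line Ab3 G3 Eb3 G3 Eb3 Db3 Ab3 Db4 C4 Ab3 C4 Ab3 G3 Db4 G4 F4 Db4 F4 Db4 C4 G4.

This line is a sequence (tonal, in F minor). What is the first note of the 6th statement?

Bb5

Taking 7-note groups, the heads are Ab3, Db4, G4: the pattern moves up a 4th.
Continuing: C5 → F5 → Bb5. Statement 6 starts on Bb5.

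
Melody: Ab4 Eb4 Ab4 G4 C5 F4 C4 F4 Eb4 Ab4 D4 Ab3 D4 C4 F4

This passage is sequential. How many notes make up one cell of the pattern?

5

15 notes total. Splitting into 3 groups of 5:
Ab4 Eb4 Ab4 G4 C5 | F4 C4 F4 Eb4 Ab4 | D4 Ab3 D4 C4 F4
That's a consistent down a 3rd shift per cell, and no other grouping gives one.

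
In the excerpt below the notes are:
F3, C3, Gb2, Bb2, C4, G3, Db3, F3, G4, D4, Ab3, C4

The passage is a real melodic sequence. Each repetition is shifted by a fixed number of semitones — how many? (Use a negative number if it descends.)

The 4-note cells begin on F3, C4, G4 — each up a 5th from the last.
F3 to C4 spans +7 semitones.

7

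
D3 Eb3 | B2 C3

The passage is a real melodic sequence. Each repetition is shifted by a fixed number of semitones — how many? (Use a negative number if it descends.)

The 2-note cells begin on D3, B2 — each down a 3rd from the last.
D3 to B2 spans -3 semitones.

-3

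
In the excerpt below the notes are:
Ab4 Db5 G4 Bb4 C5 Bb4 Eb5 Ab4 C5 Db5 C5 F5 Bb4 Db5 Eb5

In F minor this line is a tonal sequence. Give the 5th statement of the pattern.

Taking 5-note groups, the heads are Ab4, Bb4, C5: the pattern moves up a 2nd.
Carrying on: Db5 → Eb5.
From Eb5 the diatonic shape gives Eb5 Ab5 Db5 F5 G5.

Eb5 Ab5 Db5 F5 G5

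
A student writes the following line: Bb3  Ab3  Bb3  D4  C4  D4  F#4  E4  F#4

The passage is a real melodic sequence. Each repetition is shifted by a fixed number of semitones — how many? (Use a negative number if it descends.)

4

Taking 3-note groups, the heads are Bb3, D4, F#4: the pattern moves up a 3rd.
Counting half-steps from Bb3 to D4: 4.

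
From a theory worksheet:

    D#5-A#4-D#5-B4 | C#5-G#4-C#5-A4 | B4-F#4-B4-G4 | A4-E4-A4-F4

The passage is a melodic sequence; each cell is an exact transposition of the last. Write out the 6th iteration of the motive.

F4 C4 F4 Db4

Unit = 4 notes; the statements start on D#5, C#5, B4, A4, moving down a 2nd each time.
Carrying on: G4 → F4.
So cell 6 is F4 C4 F4 Db4.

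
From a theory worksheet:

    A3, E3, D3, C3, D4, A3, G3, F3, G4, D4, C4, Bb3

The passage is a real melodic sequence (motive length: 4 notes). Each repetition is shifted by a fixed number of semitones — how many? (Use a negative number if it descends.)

5

Unit = 4 notes; the statements start on A3, D4, G4, moving up a 4th each time.
A3 to D4 spans +5 semitones.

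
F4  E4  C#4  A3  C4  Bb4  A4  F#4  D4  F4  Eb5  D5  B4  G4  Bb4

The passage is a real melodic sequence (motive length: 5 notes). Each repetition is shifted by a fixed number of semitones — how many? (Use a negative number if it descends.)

5

With a 5-note motive the entries are F4, Bb4, Eb5, each up a 4th from the previous.
F4 to Bb4 spans +5 semitones.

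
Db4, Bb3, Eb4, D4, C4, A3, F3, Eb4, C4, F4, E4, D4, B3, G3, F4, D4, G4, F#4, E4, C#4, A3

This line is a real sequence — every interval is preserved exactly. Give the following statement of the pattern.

G4 E4 A4 G#4 F#4 D#4 B3

Taking 7-note groups, the heads are Db4, Eb4, F4: the pattern moves up a 2nd.
So cell 4 is G4 E4 A4 G#4 F#4 D#4 B3.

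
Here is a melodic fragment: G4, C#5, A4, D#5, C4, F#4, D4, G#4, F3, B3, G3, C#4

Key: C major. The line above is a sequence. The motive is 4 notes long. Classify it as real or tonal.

Each cell has the same semitone pattern (6, -4, 6) — intervals are preserved exactly.
And C#5 lies outside C major, so the sequence is real rather than tonal.

real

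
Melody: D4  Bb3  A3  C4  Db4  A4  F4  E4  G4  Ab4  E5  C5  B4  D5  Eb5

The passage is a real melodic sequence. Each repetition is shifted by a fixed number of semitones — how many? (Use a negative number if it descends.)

7

With a 5-note motive the entries are D4, A4, E5, each up a 5th from the previous.
D4→A4 is 69 − 62 = 7 semitones.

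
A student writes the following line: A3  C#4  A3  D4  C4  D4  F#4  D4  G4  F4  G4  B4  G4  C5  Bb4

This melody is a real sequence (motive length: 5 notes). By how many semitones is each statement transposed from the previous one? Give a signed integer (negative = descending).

5

The 5-note cells begin on A3, D4, G4 — each up a 4th from the last.
A3 to D4 spans +5 semitones.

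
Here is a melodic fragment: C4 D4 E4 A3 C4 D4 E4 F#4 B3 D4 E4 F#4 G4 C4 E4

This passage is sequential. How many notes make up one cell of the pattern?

Try groups of 5 (3 cells in 15 notes):
C4 D4 E4 A3 C4 | D4 E4 F#4 B3 D4 | E4 F#4 G4 C4 E4
Each cell is the previous one up a 2nd — so the unit is 5 notes.

5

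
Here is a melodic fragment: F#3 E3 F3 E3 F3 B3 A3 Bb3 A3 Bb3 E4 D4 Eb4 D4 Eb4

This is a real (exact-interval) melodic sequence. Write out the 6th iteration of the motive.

With a 5-note motive the entries are F#3, B3, E4, each up a 4th from the previous.
Carrying on: A4 → D5 → G5.
From G5 the exact shape gives G5 F5 Gb5 F5 Gb5.

G5 F5 Gb5 F5 Gb5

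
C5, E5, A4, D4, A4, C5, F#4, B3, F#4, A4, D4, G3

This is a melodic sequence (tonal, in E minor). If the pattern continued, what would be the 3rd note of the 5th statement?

G3

Grouping in 4s, the 3rd note of each cell is A4, F#4, D4.
Extending down a 3rd: B3 → G3.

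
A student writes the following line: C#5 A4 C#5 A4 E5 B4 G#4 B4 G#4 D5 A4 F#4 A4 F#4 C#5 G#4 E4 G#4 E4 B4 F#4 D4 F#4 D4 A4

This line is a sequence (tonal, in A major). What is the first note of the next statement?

With a 5-note motive the entries are C#5, B4, A4, G#4, F#4, each down a 2nd from the previous.
One more step down a 2nd gives E4.

E4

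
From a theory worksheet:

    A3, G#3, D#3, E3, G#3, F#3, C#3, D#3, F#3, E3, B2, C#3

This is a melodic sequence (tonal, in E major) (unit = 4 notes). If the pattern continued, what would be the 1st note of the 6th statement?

Grouping in 4s, the 1st note of each cell is A3, G#3, F#3.
Each moves down a 2nd. Continuing: E3 → D#3 → C#3.

C#3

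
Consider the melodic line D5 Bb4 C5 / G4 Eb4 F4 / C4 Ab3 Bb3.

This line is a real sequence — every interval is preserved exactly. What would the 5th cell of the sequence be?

Bb2 Gb2 Ab2

Taking 3-note groups, the heads are D5, G4, C4: the pattern moves down a 5th.
Extending down a 5th: F3 → Bb2.
From Bb2 the exact shape gives Bb2 Gb2 Ab2.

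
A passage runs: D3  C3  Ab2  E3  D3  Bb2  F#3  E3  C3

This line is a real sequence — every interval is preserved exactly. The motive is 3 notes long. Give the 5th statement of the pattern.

A#3 G#3 E3

Unit = 3 notes; the statements start on D3, E3, F#3, moving up a 2nd each time.
Extending up a 2nd: G#3 → A#3.
So cell 5 is A#3 G#3 E3.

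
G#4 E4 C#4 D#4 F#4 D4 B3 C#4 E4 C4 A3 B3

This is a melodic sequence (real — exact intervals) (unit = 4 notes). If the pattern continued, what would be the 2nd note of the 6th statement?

Grouping in 4s, the 2nd note of each cell is E4, D4, C4.
Each moves down a 2nd. Continuing: Bb3 → Ab3 → Gb3.

Gb3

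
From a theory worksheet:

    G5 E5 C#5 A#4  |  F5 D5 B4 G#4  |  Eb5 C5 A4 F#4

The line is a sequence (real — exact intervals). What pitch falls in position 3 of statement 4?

With 4-note cells, note 3 of each statement runs C#5, B4, A4.
From A4, down a 2nd gives G4.

G4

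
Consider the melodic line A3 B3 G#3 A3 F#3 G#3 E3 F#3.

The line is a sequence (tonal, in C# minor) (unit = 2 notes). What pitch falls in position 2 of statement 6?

The unit is 2 notes. Position-2 pitches of the 4 shown cells: B3, A3, G#3, F#3.
Each moves down a 2nd. Continuing: E3 → D#3.

D#3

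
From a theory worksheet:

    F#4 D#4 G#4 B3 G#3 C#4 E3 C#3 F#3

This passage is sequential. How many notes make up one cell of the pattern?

3

9 notes total. Splitting into 3 groups of 3:
F#4 D#4 G#4 | B3 G#3 C#4 | E3 C#3 F#3
Each cell is the previous one down a 5th — so the unit is 3 notes.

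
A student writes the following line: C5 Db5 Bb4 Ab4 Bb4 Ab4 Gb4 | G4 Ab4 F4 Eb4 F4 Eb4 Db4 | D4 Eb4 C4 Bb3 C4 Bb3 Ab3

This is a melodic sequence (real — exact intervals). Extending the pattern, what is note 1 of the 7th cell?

With 7-note cells, note 1 of each statement runs C5, G4, D4.
Each moves down a 4th. Continuing: A3 → E3 → B2 → F#2.

F#2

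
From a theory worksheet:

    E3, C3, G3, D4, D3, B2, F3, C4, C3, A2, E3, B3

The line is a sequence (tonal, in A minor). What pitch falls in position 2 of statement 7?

D2

Grouping in 4s, the 2nd note of each cell is C3, B2, A2.
Each moves down a 2nd. Continuing: G2 → F2 → E2 → D2.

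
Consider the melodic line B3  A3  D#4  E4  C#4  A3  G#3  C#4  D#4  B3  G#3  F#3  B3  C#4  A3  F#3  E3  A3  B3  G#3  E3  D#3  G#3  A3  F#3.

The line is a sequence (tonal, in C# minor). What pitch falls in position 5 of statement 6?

With 5-note cells, note 5 of each statement runs C#4, B3, A3, G#3, F#3.
One more down a 2nd gives E3.

E3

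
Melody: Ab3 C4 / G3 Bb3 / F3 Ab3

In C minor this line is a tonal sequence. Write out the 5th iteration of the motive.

Taking 2-note groups, the heads are Ab3, G3, F3: the pattern moves down a 2nd.
Continuing the starts: Eb3 → D3.
Statement 5 starts on D3 and keeps the same diatonic contour: D3 F3.

D3 F3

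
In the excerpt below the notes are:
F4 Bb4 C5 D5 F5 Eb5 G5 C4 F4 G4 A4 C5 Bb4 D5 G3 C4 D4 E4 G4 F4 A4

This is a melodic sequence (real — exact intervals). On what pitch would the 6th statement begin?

Unit = 7 notes; the statements start on F4, C4, G3, moving down a 4th each time.
Continuing: D3 → A2 → E2. Statement 6 starts on E2.

E2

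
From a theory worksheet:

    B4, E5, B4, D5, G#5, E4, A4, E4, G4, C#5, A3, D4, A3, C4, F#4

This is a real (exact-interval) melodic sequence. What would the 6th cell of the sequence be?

The 5-note cells begin on B4, E4, A3 — each down a 5th from the last.
Carrying on: D3 → G2 → C2.
From C2 the exact shape gives C2 F2 C2 Eb2 A2.

C2 F2 C2 Eb2 A2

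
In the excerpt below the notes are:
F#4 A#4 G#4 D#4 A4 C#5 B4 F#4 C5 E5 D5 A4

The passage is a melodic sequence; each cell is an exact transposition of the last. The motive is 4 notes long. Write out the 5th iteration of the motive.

Gb5 Bb5 Ab5 Eb5

Taking 4-note groups, the heads are F#4, A4, C5: the pattern moves up a 3rd.
Carrying on: Eb5 → Gb5.
From Gb5 the exact shape gives Gb5 Bb5 Ab5 Eb5.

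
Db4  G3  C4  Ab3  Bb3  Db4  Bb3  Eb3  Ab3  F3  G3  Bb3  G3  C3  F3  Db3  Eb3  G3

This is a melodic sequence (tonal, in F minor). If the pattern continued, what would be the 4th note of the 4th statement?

Grouping in 6s, the 4th note of each cell is Ab3, F3, Db3.
From Db3, down a 3rd gives Bb2.

Bb2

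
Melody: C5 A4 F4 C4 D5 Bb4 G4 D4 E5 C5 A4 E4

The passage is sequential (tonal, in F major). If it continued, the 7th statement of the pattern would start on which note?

The 4-note cells begin on C5, D5, E5 — each up a 2nd from the last.
Continuing: F5 → G5 → A5 → Bb5. Statement 7 starts on Bb5.

Bb5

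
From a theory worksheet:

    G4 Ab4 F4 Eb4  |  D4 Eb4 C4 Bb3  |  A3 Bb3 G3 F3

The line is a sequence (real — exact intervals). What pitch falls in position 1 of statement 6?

The unit is 4 notes. Position-1 pitches of the 3 shown cells: G4, D4, A3.
Each moves down a 4th. Continuing: E3 → B2 → F#2.

F#2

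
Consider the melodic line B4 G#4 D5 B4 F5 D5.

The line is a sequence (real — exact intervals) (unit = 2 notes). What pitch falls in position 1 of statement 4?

Ab5

With 2-note cells, note 1 of each statement runs B4, D5, F5.
Each moves up a 3rd; the next is Ab5.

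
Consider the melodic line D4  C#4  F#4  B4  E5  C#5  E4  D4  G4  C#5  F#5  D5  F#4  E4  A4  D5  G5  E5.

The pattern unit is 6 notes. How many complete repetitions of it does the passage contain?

18 notes in groups of 6 gives 18/6 = 3 statements.
Starts: D4, E4, F#4 — each up a 2nd.

3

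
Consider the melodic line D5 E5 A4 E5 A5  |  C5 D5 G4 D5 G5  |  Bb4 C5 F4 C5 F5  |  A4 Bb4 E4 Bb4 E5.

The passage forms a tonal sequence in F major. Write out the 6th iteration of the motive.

The 5-note cells begin on D5, C5, Bb4, A4 — each down a 2nd from the last.
Carrying on: G4 → F4.
So cell 6 is F4 G4 C4 G4 C5.

F4 G4 C4 G4 C5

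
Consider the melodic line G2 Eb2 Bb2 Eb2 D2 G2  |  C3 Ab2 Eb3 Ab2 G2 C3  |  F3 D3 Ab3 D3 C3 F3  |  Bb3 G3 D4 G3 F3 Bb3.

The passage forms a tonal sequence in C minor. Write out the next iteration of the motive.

Eb4 C4 G4 C4 Bb3 Eb4

The 6-note cells begin on G2, C3, F3, Bb3 — each up a 4th from the last.
From Eb4 the diatonic shape gives Eb4 C4 G4 C4 Bb3 Eb4.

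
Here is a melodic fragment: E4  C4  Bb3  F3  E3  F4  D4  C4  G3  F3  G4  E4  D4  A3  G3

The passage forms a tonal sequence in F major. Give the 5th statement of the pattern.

With a 5-note motive the entries are E4, F4, G4, each up a 2nd from the previous.
Carrying on: A4 → Bb4.
So cell 5 is Bb4 G4 F4 C4 Bb3.

Bb4 G4 F4 C4 Bb3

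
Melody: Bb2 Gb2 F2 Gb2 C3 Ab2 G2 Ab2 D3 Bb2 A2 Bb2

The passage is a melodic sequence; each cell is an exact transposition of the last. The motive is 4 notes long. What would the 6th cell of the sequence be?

With a 4-note motive the entries are Bb2, C3, D3, each up a 2nd from the previous.
Extending up a 2nd: E3 → F#3 → G#3.
Statement 6 starts on G#3 and keeps the same exact contour: G#3 E3 D#3 E3.

G#3 E3 D#3 E3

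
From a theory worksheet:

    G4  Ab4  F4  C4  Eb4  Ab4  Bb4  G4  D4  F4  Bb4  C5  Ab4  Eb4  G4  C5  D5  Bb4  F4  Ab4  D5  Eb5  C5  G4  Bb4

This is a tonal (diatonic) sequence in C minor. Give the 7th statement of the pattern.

With a 5-note motive the entries are G4, Ab4, Bb4, C5, D5, each up a 2nd from the previous.
Continuing the starts: Eb5 → F5.
Statement 7 starts on F5 and keeps the same diatonic contour: F5 G5 Eb5 Bb4 D5.

F5 G5 Eb5 Bb4 D5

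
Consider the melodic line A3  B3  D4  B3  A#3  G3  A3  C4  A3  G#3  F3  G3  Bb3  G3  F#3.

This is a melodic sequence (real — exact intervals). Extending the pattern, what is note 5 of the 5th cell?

D3

With 5-note cells, note 5 of each statement runs A#3, G#3, F#3.
Each moves down a 2nd. Continuing: E3 → D3.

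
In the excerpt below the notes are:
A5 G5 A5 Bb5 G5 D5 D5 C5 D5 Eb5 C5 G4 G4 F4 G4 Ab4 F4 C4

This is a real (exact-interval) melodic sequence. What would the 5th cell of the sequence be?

F3 Eb3 F3 Gb3 Eb3 Bb2

Taking 6-note groups, the heads are A5, D5, G4: the pattern moves down a 5th.
Carrying on: C4 → F3.
So cell 5 is F3 Eb3 F3 Gb3 Eb3 Bb2.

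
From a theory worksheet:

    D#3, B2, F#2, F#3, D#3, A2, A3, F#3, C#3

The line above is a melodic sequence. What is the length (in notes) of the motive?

There are 9 notes; a 3-note unit gives 3 cells:
D#3 B2 F#2 | F#3 D#3 A2 | A3 F#3 C#3
Every group is a transposition up a 3rd of the one before; no shorter unit works.

3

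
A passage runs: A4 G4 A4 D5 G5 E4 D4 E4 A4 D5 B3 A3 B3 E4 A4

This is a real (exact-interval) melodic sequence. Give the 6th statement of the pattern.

G#2 F#2 G#2 C#3 F#3

With a 5-note motive the entries are A4, E4, B3, each down a 4th from the previous.
Extending down a 4th: F#3 → C#3 → G#2.
From G#2 the exact shape gives G#2 F#2 G#2 C#3 F#3.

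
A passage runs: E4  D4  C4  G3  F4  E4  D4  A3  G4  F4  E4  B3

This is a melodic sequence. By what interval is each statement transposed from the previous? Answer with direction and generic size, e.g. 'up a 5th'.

up a 2nd

With a 4-note motive the entries are E4, F4, G4, each up a 2nd from the previous.
From E4 to F4: up a 2nd.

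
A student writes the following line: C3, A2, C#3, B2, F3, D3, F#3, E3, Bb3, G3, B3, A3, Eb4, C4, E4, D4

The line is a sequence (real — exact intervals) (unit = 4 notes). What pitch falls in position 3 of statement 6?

With 4-note cells, note 3 of each statement runs C#3, F#3, B3, E4.
Each moves up a 4th. Continuing: A4 → D5.

D5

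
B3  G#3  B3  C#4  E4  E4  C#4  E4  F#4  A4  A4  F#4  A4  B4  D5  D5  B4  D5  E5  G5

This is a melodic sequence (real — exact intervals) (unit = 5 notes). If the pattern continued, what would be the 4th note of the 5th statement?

Grouping in 5s, the 4th note of each cell is C#4, F#4, B4, E5.
From E5, up a 4th gives A5.

A5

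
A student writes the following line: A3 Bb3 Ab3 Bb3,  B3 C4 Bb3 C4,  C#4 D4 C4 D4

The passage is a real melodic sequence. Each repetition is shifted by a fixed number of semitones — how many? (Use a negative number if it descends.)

Taking 4-note groups, the heads are A3, B3, C#4: the pattern moves up a 2nd.
A3 to B3 spans +2 semitones.

2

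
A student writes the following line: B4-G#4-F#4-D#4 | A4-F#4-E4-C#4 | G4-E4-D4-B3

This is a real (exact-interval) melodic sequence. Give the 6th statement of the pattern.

Db4 Bb3 Ab3 F3

With a 4-note motive the entries are B4, A4, G4, each down a 2nd from the previous.
Extending down a 2nd: F4 → Eb4 → Db4.
Statement 6 starts on Db4 and keeps the same exact contour: Db4 Bb3 Ab3 F3.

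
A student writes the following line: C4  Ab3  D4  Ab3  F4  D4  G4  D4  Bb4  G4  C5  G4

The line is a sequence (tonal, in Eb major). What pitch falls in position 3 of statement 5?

Grouping in 4s, the 3rd note of each cell is D4, G4, C5.
Extending up a 4th: F5 → Bb5.

Bb5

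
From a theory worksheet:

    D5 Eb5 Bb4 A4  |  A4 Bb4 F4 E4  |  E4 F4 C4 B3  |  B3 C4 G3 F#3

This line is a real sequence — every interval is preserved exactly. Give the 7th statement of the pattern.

G#2 A2 E2 D#2

The 4-note cells begin on D5, A4, E4, B3 — each down a 4th from the last.
Extending down a 4th: F#3 → C#3 → G#2.
Statement 7 starts on G#2 and keeps the same exact contour: G#2 A2 E2 D#2.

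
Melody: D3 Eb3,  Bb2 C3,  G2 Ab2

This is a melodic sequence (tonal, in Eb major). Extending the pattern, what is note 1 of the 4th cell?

Grouping in 2s, the 1st note of each cell is D3, Bb2, G2.
Each moves down a 3rd; the next is Eb2.

Eb2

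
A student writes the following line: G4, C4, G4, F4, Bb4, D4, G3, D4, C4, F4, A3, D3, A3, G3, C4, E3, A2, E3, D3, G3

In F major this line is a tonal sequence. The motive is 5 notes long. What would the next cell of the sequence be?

With a 5-note motive the entries are G4, D4, A3, E3, each down a 4th from the previous.
So cell 5 is Bb2 E2 Bb2 A2 D3.

Bb2 E2 Bb2 A2 D3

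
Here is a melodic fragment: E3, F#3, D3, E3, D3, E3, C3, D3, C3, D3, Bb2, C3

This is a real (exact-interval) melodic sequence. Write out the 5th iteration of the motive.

Taking 4-note groups, the heads are E3, D3, C3: the pattern moves down a 2nd.
Carrying on: Bb2 → Ab2.
So cell 5 is Ab2 Bb2 Gb2 Ab2.

Ab2 Bb2 Gb2 Ab2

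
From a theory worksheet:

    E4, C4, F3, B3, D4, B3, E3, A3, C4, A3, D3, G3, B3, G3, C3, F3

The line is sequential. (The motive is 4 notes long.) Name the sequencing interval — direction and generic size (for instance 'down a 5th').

down a 2nd

Unit = 4 notes; the statements start on E4, D4, C4, B3, moving down a 2nd each time.
E4 to D4 is down a 2nd.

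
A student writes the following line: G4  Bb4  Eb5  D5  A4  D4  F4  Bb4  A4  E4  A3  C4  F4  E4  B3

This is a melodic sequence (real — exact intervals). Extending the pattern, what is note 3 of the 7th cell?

A2

The unit is 5 notes. Position-3 pitches of the 3 shown cells: Eb5, Bb4, F4.
Extending down a 4th: C4 → G3 → D3 → A2.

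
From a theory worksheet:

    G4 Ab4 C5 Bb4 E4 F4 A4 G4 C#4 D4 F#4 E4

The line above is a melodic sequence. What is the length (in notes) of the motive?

4

There are 12 notes; a 4-note unit gives 3 cells:
G4 Ab4 C5 Bb4 | E4 F4 A4 G4 | C#4 D4 F#4 E4
Each cell is the previous one down a 3rd — so the unit is 4 notes.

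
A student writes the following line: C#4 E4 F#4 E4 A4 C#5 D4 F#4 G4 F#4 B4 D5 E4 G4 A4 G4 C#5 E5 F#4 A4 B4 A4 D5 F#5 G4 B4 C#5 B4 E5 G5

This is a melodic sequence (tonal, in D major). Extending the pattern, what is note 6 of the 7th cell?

B5

With 6-note cells, note 6 of each statement runs C#5, D5, E5, F#5, G5.
Carrying that up a 2nd forward: A5 → B5.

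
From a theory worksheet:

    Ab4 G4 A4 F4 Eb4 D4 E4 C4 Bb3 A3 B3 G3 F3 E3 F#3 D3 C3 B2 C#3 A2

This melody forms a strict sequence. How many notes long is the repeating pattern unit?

Try groups of 4 (5 cells in 20 notes):
Ab4 G4 A4 F4 | Eb4 D4 E4 C4 | Bb3 A3 B3 G3 | F3 E3 F#3 D3 | C3 B2 C#3 A2
That's a consistent down a 4th shift per cell, and no other grouping gives one.

4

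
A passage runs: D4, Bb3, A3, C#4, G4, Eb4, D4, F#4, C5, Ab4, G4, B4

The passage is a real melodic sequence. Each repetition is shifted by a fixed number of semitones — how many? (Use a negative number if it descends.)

5

With a 4-note motive the entries are D4, G4, C5, each up a 4th from the previous.
Counting half-steps from D4 to G4: 5.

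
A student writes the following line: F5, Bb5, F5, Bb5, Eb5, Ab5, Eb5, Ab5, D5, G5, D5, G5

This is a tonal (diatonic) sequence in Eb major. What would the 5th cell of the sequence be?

With a 4-note motive the entries are F5, Eb5, D5, each down a 2nd from the previous.
Carrying on: C5 → Bb4.
From Bb4 the diatonic shape gives Bb4 Eb5 Bb4 Eb5.

Bb4 Eb5 Bb4 Eb5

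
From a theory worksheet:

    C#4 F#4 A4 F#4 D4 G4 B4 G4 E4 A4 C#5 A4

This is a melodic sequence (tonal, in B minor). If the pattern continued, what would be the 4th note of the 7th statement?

With 4-note cells, note 4 of each statement runs F#4, G4, A4.
Each moves up a 2nd. Continuing: B4 → C#5 → D5 → E5.

E5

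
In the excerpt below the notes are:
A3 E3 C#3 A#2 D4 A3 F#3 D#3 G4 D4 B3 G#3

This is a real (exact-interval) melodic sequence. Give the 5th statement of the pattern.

F5 C5 A4 F#4

Taking 4-note groups, the heads are A3, D4, G4: the pattern moves up a 4th.
Carrying on: C5 → F5.
So cell 5 is F5 C5 A4 F#4.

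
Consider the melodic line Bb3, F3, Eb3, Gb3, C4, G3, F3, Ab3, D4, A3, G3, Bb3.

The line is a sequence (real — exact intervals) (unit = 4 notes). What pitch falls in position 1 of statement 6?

The unit is 4 notes. Position-1 pitches of the 3 shown cells: Bb3, C4, D4.
Carrying that up a 2nd forward: E4 → F#4 → G#4.

G#4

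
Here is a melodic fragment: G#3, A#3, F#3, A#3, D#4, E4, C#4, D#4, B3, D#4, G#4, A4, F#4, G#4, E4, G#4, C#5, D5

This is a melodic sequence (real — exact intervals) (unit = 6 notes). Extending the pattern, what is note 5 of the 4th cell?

The unit is 6 notes. Position-5 pitches of the 3 shown cells: D#4, G#4, C#5.
One more up a 4th gives F#5.

F#5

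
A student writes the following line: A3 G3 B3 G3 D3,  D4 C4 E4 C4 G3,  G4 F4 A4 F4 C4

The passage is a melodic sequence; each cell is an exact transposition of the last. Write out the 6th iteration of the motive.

Bb5 Ab5 C6 Ab5 Eb5

Taking 5-note groups, the heads are A3, D4, G4: the pattern moves up a 4th.
Extending up a 4th: C5 → F5 → Bb5.
So cell 6 is Bb5 Ab5 C6 Ab5 Eb5.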